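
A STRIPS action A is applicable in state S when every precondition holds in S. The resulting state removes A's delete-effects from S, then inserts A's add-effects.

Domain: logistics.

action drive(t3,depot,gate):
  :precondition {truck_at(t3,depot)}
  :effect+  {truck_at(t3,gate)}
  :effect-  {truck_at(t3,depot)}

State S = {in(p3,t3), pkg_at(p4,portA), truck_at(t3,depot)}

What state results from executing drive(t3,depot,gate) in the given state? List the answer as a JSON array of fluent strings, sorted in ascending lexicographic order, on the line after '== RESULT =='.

Progress:
  pre ⊆ S: {truck_at(t3,depot)} ⊆ S  — applicable
  S \ del = {in(p3,t3), pkg_at(p4,portA)}
  ∪ add   = {in(p3,t3), pkg_at(p4,portA), truck_at(t3,gate)}

== RESULT ==
["in(p3,t3)", "pkg_at(p4,portA)", "truck_at(t3,gate)"]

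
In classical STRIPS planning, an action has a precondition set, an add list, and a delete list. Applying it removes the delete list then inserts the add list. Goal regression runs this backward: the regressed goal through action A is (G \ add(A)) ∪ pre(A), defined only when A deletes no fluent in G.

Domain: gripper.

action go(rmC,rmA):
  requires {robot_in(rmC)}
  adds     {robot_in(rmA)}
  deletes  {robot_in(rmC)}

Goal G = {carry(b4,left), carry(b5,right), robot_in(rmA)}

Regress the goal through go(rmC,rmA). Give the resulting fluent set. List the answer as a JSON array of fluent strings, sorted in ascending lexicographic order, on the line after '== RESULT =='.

Regress:
  G ∩ del = {}  (empty — regression defined)
  G \ add = {carry(b4,left), carry(b5,right), robot_in(rmA)} \ {robot_in(rmA)} = {carry(b4,left), carry(b5,right)}
  ∪ pre   = {carry(b4,left), carry(b5,right)} ∪ {robot_in(rmC)}
          = {carry(b4,left), carry(b5,right), robot_in(rmC)}

== RESULT ==
["carry(b4,left)", "carry(b5,right)", "robot_in(rmC)"]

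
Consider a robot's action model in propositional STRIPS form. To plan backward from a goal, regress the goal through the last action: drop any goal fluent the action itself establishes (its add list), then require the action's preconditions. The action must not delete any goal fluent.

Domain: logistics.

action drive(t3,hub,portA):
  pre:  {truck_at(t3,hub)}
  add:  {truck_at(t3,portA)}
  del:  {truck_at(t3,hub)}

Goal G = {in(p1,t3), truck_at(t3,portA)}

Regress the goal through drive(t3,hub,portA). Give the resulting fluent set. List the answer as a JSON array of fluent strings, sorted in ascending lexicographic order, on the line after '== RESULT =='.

Regress:
  G ∩ del = {}  (empty — regression defined)
  G \ add = {in(p1,t3), truck_at(t3,portA)} \ {truck_at(t3,portA)} = {in(p1,t3)}
  ∪ pre   = {in(p1,t3)} ∪ {truck_at(t3,hub)}
          = {in(p1,t3), truck_at(t3,hub)}

== RESULT ==
["in(p1,t3)", "truck_at(t3,hub)"]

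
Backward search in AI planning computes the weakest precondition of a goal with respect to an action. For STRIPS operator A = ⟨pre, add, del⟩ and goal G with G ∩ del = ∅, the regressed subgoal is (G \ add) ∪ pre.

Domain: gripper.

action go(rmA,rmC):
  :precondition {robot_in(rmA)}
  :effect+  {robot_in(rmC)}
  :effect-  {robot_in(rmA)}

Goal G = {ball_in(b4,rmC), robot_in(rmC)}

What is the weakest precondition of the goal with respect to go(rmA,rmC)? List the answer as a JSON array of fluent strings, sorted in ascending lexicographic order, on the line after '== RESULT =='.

Compute (G \ add) ∪ pre:
  G ∩ del = {}  (empty — regression defined)
  G \ add = {ball_in(b4,rmC), robot_in(rmC)} \ {robot_in(rmC)} = {ball_in(b4,rmC)}
  ∪ pre   = {ball_in(b4,rmC)} ∪ {robot_in(rmA)}
          = {ball_in(b4,rmC), robot_in(rmA)}

== RESULT ==
["ball_in(b4,rmC)", "robot_in(rmA)"]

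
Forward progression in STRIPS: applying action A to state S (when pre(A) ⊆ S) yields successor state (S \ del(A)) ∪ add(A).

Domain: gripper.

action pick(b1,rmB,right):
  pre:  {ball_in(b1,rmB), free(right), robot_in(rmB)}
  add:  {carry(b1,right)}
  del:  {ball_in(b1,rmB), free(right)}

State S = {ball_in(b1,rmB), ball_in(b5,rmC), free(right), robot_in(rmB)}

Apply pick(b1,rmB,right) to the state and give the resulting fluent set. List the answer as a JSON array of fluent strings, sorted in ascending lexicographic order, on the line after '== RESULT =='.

Compute (S \ del) ∪ add:
  pre ⊆ S: {ball_in(b1,rmB), free(right), robot_in(rmB)} ⊆ S  — applicable
  S \ del = {ball_in(b5,rmC), robot_in(rmB)}
  ∪ add   = {ball_in(b5,rmC), carry(b1,right), robot_in(rmB)}

== RESULT ==
["ball_in(b5,rmC)", "carry(b1,right)", "robot_in(rmB)"]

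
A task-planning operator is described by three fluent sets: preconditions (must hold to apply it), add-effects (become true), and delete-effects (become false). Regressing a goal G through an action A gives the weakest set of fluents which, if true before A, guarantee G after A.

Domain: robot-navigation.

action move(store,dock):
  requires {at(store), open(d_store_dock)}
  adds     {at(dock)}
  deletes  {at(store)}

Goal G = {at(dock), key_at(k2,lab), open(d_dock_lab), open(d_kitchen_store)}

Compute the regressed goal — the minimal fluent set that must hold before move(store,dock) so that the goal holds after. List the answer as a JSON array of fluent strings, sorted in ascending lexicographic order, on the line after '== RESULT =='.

Regress:
  G ∩ del = {}  (empty — regression defined)
  G \ add = {at(dock), key_at(k2,lab), open(d_dock_lab), open(d_kitchen_store)} \ {at(dock)} = {key_at(k2,lab), open(d_dock_lab), open(d_kitchen_store)}
  ∪ pre   = {key_at(k2,lab), open(d_dock_lab), open(d_kitchen_store)} ∪ {at(store), open(d_store_dock)}
          = {at(store), key_at(k2,lab), open(d_dock_lab), open(d_kitchen_store), open(d_store_dock)}

== RESULT ==
["at(store)", "key_at(k2,lab)", "open(d_dock_lab)", "open(d_kitchen_store)", "open(d_store_dock)"]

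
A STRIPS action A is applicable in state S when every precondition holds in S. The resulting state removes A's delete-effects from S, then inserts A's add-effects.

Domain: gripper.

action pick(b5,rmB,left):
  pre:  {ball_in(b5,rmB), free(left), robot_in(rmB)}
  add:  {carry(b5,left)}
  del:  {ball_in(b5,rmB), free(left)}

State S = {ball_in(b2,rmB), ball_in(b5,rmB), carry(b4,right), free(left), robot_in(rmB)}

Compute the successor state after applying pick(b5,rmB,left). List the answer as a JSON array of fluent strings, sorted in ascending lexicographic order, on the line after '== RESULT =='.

Progress:
  pre ⊆ S: {ball_in(b5,rmB), free(left), robot_in(rmB)} ⊆ S  — applicable
  S \ del = {ball_in(b2,rmB), carry(b4,right), robot_in(rmB)}
  ∪ add   = {ball_in(b2,rmB), carry(b4,right), carry(b5,left), robot_in(rmB)}

== RESULT ==
["ball_in(b2,rmB)", "carry(b4,right)", "carry(b5,left)", "robot_in(rmB)"]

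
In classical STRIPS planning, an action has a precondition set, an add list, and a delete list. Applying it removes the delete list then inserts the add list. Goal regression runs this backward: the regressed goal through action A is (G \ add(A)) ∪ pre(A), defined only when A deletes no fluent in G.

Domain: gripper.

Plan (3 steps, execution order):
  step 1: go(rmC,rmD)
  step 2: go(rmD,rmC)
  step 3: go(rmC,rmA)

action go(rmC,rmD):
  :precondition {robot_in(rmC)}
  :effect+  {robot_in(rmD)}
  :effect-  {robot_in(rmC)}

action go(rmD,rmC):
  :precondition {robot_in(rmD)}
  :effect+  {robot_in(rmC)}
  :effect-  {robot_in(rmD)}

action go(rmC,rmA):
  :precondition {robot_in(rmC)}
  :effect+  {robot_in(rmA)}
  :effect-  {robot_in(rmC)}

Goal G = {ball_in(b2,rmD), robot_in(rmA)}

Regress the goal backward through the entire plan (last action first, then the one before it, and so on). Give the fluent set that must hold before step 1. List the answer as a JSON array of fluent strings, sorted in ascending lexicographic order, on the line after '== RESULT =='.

Work backward from the goal:
  through step 3 (go(rmC,rmA)): drop {robot_in(rmA)}, keep {ball_in(b2,rmD)}, require {robot_in(rmC)}
    → {ball_in(b2,rmD), robot_in(rmC)}
  through step 2 (go(rmD,rmC)): drop {robot_in(rmC)}, keep {ball_in(b2,rmD)}, require {robot_in(rmD)}
    → {ball_in(b2,rmD), robot_in(rmD)}
  through step 1 (go(rmC,rmD)): drop {robot_in(rmD)}, keep {ball_in(b2,rmD)}, require {robot_in(rmC)}
    → {ball_in(b2,rmD), robot_in(rmC)}

== RESULT ==
["ball_in(b2,rmD)", "robot_in(rmC)"]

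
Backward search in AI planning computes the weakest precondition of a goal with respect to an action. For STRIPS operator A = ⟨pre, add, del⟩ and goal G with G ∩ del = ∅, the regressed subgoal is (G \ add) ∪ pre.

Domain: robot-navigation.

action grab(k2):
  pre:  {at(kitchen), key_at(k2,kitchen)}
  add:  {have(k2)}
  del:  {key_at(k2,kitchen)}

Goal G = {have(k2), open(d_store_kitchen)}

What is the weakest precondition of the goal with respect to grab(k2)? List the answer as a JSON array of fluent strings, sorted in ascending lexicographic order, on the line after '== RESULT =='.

Compute (G \ add) ∪ pre:
  G ∩ del = {}  (empty — regression defined)
  G \ add = {have(k2), open(d_store_kitchen)} \ {have(k2)} = {open(d_store_kitchen)}
  ∪ pre   = {open(d_store_kitchen)} ∪ {at(kitchen), key_at(k2,kitchen)}
          = {at(kitchen), key_at(k2,kitchen), open(d_store_kitchen)}

== RESULT ==
["at(kitchen)", "key_at(k2,kitchen)", "open(d_store_kitchen)"]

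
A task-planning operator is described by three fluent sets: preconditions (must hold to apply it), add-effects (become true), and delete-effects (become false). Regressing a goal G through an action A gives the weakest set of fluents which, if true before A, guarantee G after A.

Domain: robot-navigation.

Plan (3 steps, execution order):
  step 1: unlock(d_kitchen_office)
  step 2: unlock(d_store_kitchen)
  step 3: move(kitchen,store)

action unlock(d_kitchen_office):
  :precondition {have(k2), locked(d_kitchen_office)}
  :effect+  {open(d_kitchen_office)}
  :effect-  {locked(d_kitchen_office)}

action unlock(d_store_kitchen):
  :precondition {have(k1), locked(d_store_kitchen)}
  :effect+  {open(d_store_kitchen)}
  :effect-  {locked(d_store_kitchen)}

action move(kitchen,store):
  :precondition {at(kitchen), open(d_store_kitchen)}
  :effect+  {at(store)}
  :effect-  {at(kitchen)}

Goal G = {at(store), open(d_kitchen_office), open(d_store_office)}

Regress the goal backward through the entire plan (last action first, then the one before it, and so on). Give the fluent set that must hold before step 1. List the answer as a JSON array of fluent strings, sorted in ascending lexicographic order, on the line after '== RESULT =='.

Work backward from the goal:
  through step 3 (move(kitchen,store)): drop {at(store)}, keep {open(d_kitchen_office), open(d_store_office)}, require {at(kitchen), open(d_store_kitchen)}
    → {at(kitchen), open(d_kitchen_office), open(d_store_kitchen), open(d_store_office)}
  through step 2 (unlock(d_store_kitchen)): drop {open(d_store_kitchen)}, keep {at(kitchen), open(d_kitchen_office), open(d_store_office)}, require {have(k1), locked(d_store_kitchen)}
    → {at(kitchen), have(k1), locked(d_store_kitchen), open(d_kitchen_office), open(d_store_office)}
  through step 1 (unlock(d_kitchen_office)): drop {open(d_kitchen_office)}, keep {at(kitchen), have(k1), locked(d_store_kitchen), open(d_store_office)}, require {have(k2), locked(d_kitchen_office)}
    → {at(kitchen), have(k1), have(k2), locked(d_kitchen_office), locked(d_store_kitchen), open(d_store_office)}

== RESULT ==
["at(kitchen)", "have(k1)", "have(k2)", "locked(d_kitchen_office)", "locked(d_store_kitchen)", "open(d_store_office)"]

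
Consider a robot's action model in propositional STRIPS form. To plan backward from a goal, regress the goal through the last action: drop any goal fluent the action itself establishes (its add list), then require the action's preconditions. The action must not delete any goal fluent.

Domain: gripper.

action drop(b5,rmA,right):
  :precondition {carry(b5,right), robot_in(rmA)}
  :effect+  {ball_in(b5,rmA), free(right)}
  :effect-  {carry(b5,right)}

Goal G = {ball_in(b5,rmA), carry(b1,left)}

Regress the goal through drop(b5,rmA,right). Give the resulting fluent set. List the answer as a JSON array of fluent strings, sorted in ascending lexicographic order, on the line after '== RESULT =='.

Compute (G \ add) ∪ pre:
  G ∩ del = {}  (empty — regression defined)
  G \ add = {ball_in(b5,rmA), carry(b1,left)} \ {ball_in(b5,rmA), free(right)} = {carry(b1,left)}
  ∪ pre   = {carry(b1,left)} ∪ {carry(b5,right), robot_in(rmA)}
          = {carry(b1,left), carry(b5,right), robot_in(rmA)}

== RESULT ==
["carry(b1,left)", "carry(b5,right)", "robot_in(rmA)"]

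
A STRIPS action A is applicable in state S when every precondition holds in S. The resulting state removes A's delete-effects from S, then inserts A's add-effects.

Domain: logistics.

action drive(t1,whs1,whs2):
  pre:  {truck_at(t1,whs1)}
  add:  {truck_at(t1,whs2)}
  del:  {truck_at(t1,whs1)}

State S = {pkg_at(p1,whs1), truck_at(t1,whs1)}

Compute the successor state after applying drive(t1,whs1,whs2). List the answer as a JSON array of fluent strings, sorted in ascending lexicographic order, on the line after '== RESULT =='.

Progress:
  pre ⊆ S: {truck_at(t1,whs1)} ⊆ S  — applicable
  S \ del = {pkg_at(p1,whs1)}
  ∪ add   = {pkg_at(p1,whs1), truck_at(t1,whs2)}

== RESULT ==
["pkg_at(p1,whs1)", "truck_at(t1,whs2)"]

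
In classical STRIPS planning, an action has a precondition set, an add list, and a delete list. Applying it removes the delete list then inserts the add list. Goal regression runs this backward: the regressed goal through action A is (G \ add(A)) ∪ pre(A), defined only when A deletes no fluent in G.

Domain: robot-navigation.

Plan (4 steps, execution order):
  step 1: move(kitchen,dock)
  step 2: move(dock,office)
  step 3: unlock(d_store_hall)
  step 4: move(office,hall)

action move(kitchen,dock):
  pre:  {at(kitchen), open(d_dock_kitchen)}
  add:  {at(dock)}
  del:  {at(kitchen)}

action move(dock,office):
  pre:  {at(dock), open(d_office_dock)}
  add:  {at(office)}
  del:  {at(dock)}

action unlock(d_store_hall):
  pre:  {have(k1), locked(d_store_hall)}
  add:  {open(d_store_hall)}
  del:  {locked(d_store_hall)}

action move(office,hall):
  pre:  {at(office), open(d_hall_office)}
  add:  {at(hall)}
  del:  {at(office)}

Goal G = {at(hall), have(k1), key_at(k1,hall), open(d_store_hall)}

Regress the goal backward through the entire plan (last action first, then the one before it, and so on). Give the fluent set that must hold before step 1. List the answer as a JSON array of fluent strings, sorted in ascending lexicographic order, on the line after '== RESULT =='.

Regress step by step:
  through step 4 (move(office,hall)): drop {at(hall)}, keep {have(k1), key_at(k1,hall), open(d_store_hall)}, require {at(office), open(d_hall_office)}
    → {at(office), have(k1), key_at(k1,hall), open(d_hall_office), open(d_store_hall)}
  through step 3 (unlock(d_store_hall)): drop {open(d_store_hall)}, keep {at(office), have(k1), key_at(k1,hall), open(d_hall_office)}, require {have(k1), locked(d_store_hall)}
    → {at(office), have(k1), key_at(k1,hall), locked(d_store_hall), open(d_hall_office)}
  through step 2 (move(dock,office)): drop {at(office)}, keep {have(k1), key_at(k1,hall), locked(d_store_hall), open(d_hall_office)}, require {at(dock), open(d_office_dock)}
    → {at(dock), have(k1), key_at(k1,hall), locked(d_store_hall), open(d_hall_office), open(d_office_dock)}
  through step 1 (move(kitchen,dock)): drop {at(dock)}, keep {have(k1), key_at(k1,hall), locked(d_store_hall), open(d_hall_office), open(d_office_dock)}, require {at(kitchen), open(d_dock_kitchen)}
    → {at(kitchen), have(k1), key_at(k1,hall), locked(d_store_hall), open(d_dock_kitchen), open(d_hall_office), open(d_office_dock)}

== RESULT ==
["at(kitchen)", "have(k1)", "key_at(k1,hall)", "locked(d_store_hall)", "open(d_dock_kitchen)", "open(d_hall_office)", "open(d_office_dock)"]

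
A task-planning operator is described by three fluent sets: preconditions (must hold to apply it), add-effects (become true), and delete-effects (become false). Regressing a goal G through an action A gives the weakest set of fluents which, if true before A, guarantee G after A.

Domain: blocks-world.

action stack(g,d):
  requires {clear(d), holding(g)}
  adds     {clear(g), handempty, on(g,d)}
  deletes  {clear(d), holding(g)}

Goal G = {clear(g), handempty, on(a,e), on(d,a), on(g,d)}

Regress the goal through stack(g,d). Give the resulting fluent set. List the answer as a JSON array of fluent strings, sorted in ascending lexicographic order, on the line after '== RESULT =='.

Regress:
  G ∩ del = {}  (empty — regression defined)
  G \ add = {clear(g), handempty, on(a,e), on(d,a), on(g,d)} \ {clear(g), handempty, on(g,d)} = {on(a,e), on(d,a)}
  ∪ pre   = {on(a,e), on(d,a)} ∪ {clear(d), holding(g)}
          = {clear(d), holding(g), on(a,e), on(d,a)}

== RESULT ==
["clear(d)", "holding(g)", "on(a,e)", "on(d,a)"]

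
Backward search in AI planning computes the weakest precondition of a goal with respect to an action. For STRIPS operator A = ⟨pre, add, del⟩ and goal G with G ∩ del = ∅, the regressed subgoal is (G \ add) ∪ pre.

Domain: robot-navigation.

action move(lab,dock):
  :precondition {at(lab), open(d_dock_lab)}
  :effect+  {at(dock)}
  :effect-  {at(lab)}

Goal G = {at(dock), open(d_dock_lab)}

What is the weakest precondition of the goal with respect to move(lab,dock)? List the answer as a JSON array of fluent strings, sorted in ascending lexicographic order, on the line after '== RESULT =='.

Compute (G \ add) ∪ pre:
  G ∩ del = {}  (empty — regression defined)
  G \ add = {at(dock), open(d_dock_lab)} \ {at(dock)} = {open(d_dock_lab)}
  ∪ pre   = {open(d_dock_lab)} ∪ {at(lab), open(d_dock_lab)}
          = {at(lab), open(d_dock_lab)}

== RESULT ==
["at(lab)", "open(d_dock_lab)"]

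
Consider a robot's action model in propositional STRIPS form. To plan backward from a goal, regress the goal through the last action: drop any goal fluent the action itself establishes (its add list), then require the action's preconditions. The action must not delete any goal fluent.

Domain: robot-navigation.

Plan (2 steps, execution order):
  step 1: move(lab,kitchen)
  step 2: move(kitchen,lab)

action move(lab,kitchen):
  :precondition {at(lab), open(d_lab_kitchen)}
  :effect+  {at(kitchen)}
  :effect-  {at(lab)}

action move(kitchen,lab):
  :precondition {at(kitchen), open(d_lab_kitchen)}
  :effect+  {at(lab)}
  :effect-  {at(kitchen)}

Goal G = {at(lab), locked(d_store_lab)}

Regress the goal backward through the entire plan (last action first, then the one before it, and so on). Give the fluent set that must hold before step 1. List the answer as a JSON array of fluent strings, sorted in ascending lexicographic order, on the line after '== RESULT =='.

Work backward from the goal:
  through step 2 (move(kitchen,lab)): drop {at(lab)}, keep {locked(d_store_lab)}, require {at(kitchen), open(d_lab_kitchen)}
    → {at(kitchen), locked(d_store_lab), open(d_lab_kitchen)}
  through step 1 (move(lab,kitchen)): drop {at(kitchen)}, keep {locked(d_store_lab), open(d_lab_kitchen)}, require {at(lab), open(d_lab_kitchen)}
    → {at(lab), locked(d_store_lab), open(d_lab_kitchen)}

== RESULT ==
["at(lab)", "locked(d_store_lab)", "open(d_lab_kitchen)"]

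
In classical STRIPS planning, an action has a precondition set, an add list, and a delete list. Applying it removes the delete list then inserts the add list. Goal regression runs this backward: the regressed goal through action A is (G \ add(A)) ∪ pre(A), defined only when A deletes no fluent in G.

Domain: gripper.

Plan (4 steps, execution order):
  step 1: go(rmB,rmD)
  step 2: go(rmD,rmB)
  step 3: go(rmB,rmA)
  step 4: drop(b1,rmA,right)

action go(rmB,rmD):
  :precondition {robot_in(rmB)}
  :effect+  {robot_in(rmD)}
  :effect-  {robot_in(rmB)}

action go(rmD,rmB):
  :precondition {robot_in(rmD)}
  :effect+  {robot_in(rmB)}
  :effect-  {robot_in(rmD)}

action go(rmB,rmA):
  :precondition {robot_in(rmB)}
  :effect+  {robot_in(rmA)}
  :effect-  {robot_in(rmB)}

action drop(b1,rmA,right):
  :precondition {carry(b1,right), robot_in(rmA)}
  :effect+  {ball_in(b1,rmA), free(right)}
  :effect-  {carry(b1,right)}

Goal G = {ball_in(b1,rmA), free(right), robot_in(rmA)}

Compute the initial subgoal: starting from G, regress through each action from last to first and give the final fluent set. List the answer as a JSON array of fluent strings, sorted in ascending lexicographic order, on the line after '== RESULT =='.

Regress step by step:
  through step 4 (drop(b1,rmA,right)): drop {ball_in(b1,rmA), free(right)}, keep {robot_in(rmA)}, require {carry(b1,right), robot_in(rmA)}
    → {carry(b1,right), robot_in(rmA)}
  through step 3 (go(rmB,rmA)): drop {robot_in(rmA)}, keep {carry(b1,right)}, require {robot_in(rmB)}
    → {carry(b1,right), robot_in(rmB)}
  through step 2 (go(rmD,rmB)): drop {robot_in(rmB)}, keep {carry(b1,right)}, require {robot_in(rmD)}
    → {carry(b1,right), robot_in(rmD)}
  through step 1 (go(rmB,rmD)): drop {robot_in(rmD)}, keep {carry(b1,right)}, require {robot_in(rmB)}
    → {carry(b1,right), robot_in(rmB)}

== RESULT ==
["carry(b1,right)", "robot_in(rmB)"]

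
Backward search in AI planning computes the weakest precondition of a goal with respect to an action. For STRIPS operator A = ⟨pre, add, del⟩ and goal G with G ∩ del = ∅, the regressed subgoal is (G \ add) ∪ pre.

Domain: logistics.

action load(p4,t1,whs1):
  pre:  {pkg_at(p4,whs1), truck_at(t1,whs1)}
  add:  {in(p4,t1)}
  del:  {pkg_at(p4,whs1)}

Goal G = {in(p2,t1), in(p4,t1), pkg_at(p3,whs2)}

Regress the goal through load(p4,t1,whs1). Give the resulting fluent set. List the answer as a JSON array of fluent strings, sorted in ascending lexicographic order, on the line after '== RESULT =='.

Compute (G \ add) ∪ pre:
  G ∩ del = {}  (empty — regression defined)
  G \ add = {in(p2,t1), in(p4,t1), pkg_at(p3,whs2)} \ {in(p4,t1)} = {in(p2,t1), pkg_at(p3,whs2)}
  ∪ pre   = {in(p2,t1), pkg_at(p3,whs2)} ∪ {pkg_at(p4,whs1), truck_at(t1,whs1)}
          = {in(p2,t1), pkg_at(p3,whs2), pkg_at(p4,whs1), truck_at(t1,whs1)}

== RESULT ==
["in(p2,t1)", "pkg_at(p3,whs2)", "pkg_at(p4,whs1)", "truck_at(t1,whs1)"]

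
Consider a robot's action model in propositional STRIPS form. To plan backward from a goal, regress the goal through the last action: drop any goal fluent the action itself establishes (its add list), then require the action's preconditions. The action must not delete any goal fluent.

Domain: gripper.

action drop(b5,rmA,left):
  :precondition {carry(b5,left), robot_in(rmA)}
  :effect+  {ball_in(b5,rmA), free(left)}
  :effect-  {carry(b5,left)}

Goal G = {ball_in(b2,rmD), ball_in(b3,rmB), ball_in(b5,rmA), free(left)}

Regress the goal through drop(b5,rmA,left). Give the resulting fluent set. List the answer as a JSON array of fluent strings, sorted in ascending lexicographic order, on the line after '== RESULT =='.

Compute (G \ add) ∪ pre:
  G ∩ del = {}  (empty — regression defined)
  G \ add = {ball_in(b2,rmD), ball_in(b3,rmB), ball_in(b5,rmA), free(left)} \ {ball_in(b5,rmA), free(left)} = {ball_in(b2,rmD), ball_in(b3,rmB)}
  ∪ pre   = {ball_in(b2,rmD), ball_in(b3,rmB)} ∪ {carry(b5,left), robot_in(rmA)}
          = {ball_in(b2,rmD), ball_in(b3,rmB), carry(b5,left), robot_in(rmA)}

== RESULT ==
["ball_in(b2,rmD)", "ball_in(b3,rmB)", "carry(b5,left)", "robot_in(rmA)"]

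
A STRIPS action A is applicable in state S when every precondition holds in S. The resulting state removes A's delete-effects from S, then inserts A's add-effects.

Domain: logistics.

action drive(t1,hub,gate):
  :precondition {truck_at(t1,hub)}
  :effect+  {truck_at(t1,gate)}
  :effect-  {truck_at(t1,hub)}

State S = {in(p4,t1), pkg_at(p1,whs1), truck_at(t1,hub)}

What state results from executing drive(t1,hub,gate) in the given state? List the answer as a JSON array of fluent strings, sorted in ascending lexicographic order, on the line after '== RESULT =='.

Compute (S \ del) ∪ add:
  pre ⊆ S: {truck_at(t1,hub)} ⊆ S  — applicable
  S \ del = {in(p4,t1), pkg_at(p1,whs1)}
  ∪ add   = {in(p4,t1), pkg_at(p1,whs1), truck_at(t1,gate)}

== RESULT ==
["in(p4,t1)", "pkg_at(p1,whs1)", "truck_at(t1,gate)"]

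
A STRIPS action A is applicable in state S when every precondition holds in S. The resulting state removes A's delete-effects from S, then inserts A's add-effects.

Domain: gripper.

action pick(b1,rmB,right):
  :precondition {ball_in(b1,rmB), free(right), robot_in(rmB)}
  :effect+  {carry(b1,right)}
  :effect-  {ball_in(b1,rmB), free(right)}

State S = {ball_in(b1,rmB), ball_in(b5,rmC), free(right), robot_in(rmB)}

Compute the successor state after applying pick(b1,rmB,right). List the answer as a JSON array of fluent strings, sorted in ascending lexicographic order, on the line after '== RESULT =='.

Progress:
  pre ⊆ S: {ball_in(b1,rmB), free(right), robot_in(rmB)} ⊆ S  — applicable
  S \ del = {ball_in(b5,rmC), robot_in(rmB)}
  ∪ add   = {ball_in(b5,rmC), carry(b1,right), robot_in(rmB)}

== RESULT ==
["ball_in(b5,rmC)", "carry(b1,right)", "robot_in(rmB)"]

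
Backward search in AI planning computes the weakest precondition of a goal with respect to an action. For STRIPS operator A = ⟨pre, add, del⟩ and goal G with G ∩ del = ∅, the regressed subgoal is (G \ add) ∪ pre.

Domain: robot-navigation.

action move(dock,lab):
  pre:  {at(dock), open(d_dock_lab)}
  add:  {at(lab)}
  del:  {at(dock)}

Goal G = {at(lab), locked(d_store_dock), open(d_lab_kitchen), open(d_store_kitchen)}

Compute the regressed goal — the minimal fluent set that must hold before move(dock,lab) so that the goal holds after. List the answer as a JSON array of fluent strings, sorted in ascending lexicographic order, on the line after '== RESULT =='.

Regress:
  G ∩ del = {}  (empty — regression defined)
  G \ add = {at(lab), locked(d_store_dock), open(d_lab_kitchen), open(d_store_kitchen)} \ {at(lab)} = {locked(d_store_dock), open(d_lab_kitchen), open(d_store_kitchen)}
  ∪ pre   = {locked(d_store_dock), open(d_lab_kitchen), open(d_store_kitchen)} ∪ {at(dock), open(d_dock_lab)}
          = {at(dock), locked(d_store_dock), open(d_dock_lab), open(d_lab_kitchen), open(d_store_kitchen)}

== RESULT ==
["at(dock)", "locked(d_store_dock)", "open(d_dock_lab)", "open(d_lab_kitchen)", "open(d_store_kitchen)"]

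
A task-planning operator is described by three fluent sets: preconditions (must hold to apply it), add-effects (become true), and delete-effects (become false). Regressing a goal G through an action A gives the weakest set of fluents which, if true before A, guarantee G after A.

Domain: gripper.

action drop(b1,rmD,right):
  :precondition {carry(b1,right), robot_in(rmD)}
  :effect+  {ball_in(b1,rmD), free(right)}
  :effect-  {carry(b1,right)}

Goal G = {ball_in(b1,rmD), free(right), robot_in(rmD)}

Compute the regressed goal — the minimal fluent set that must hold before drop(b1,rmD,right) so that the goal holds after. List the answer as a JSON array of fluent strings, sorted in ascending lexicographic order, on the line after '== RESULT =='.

Compute (G \ add) ∪ pre:
  G ∩ del = {}  (empty — regression defined)
  G \ add = {ball_in(b1,rmD), free(right), robot_in(rmD)} \ {ball_in(b1,rmD), free(right)} = {robot_in(rmD)}
  ∪ pre   = {robot_in(rmD)} ∪ {carry(b1,right), robot_in(rmD)}
          = {carry(b1,right), robot_in(rmD)}

== RESULT ==
["carry(b1,right)", "robot_in(rmD)"]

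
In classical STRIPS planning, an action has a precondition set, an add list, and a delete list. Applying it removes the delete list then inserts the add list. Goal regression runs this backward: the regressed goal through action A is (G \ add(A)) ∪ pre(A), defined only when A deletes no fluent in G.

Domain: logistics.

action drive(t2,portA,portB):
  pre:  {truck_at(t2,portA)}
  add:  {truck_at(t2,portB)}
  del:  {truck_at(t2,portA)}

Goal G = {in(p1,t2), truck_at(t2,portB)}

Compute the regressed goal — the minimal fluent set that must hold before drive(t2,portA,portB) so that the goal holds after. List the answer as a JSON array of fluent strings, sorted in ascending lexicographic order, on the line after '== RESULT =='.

Compute (G \ add) ∪ pre:
  G ∩ del = {}  (empty — regression defined)
  G \ add = {in(p1,t2), truck_at(t2,portB)} \ {truck_at(t2,portB)} = {in(p1,t2)}
  ∪ pre   = {in(p1,t2)} ∪ {truck_at(t2,portA)}
          = {in(p1,t2), truck_at(t2,portA)}

== RESULT ==
["in(p1,t2)", "truck_at(t2,portA)"]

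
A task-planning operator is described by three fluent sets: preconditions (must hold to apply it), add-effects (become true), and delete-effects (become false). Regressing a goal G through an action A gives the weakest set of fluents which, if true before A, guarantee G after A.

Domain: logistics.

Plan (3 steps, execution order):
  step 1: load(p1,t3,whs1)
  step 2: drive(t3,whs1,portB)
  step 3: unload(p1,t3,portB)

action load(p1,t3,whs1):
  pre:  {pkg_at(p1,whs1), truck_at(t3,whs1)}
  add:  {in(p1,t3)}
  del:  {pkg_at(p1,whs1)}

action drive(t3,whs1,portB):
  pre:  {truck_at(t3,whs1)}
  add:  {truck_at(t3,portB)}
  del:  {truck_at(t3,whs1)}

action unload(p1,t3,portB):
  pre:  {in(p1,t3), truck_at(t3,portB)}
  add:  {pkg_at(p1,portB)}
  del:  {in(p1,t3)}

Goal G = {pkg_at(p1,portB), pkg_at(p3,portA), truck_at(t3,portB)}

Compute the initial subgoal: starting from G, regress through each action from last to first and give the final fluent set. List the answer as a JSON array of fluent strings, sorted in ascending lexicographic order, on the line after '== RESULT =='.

Work backward from the goal:
  through step 3 (unload(p1,t3,portB)): drop {pkg_at(p1,portB)}, keep {pkg_at(p3,portA), truck_at(t3,portB)}, require {in(p1,t3), truck_at(t3,portB)}
    → {in(p1,t3), pkg_at(p3,portA), truck_at(t3,portB)}
  through step 2 (drive(t3,whs1,portB)): drop {truck_at(t3,portB)}, keep {in(p1,t3), pkg_at(p3,portA)}, require {truck_at(t3,whs1)}
    → {in(p1,t3), pkg_at(p3,portA), truck_at(t3,whs1)}
  through step 1 (load(p1,t3,whs1)): drop {in(p1,t3)}, keep {pkg_at(p3,portA), truck_at(t3,whs1)}, require {pkg_at(p1,whs1), truck_at(t3,whs1)}
    → {pkg_at(p1,whs1), pkg_at(p3,portA), truck_at(t3,whs1)}

== RESULT ==
["pkg_at(p1,whs1)", "pkg_at(p3,portA)", "truck_at(t3,whs1)"]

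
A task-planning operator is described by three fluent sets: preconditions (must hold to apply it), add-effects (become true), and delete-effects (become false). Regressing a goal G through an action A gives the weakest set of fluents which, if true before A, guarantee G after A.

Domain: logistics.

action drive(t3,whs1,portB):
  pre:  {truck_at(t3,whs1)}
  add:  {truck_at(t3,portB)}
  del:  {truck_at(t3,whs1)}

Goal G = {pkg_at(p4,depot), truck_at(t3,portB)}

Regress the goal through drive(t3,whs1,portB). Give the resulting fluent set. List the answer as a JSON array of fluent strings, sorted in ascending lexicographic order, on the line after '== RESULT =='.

Regress:
  G ∩ del = {}  (empty — regression defined)
  G \ add = {pkg_at(p4,depot), truck_at(t3,portB)} \ {truck_at(t3,portB)} = {pkg_at(p4,depot)}
  ∪ pre   = {pkg_at(p4,depot)} ∪ {truck_at(t3,whs1)}
          = {pkg_at(p4,depot), truck_at(t3,whs1)}

== RESULT ==
["pkg_at(p4,depot)", "truck_at(t3,whs1)"]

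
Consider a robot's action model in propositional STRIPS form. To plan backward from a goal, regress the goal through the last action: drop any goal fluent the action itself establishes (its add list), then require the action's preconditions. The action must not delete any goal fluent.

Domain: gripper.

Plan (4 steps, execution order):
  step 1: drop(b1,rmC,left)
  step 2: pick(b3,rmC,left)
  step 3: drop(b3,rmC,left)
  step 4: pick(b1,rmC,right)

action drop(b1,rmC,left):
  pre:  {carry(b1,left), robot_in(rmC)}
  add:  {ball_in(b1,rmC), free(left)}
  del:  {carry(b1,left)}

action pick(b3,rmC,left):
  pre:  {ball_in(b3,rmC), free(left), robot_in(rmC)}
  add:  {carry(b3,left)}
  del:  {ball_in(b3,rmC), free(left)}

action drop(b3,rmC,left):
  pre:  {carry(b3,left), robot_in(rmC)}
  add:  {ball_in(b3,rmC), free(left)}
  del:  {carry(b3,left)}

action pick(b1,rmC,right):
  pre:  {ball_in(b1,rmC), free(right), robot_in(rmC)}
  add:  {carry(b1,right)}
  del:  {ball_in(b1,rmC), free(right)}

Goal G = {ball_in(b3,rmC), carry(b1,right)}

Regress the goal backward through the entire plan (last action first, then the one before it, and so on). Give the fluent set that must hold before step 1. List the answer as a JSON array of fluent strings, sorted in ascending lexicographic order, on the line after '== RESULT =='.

Regress step by step:
  through step 4 (pick(b1,rmC,right)): drop {carry(b1,right)}, keep {ball_in(b3,rmC)}, require {ball_in(b1,rmC), free(right), robot_in(rmC)}
    → {ball_in(b1,rmC), ball_in(b3,rmC), free(right), robot_in(rmC)}
  through step 3 (drop(b3,rmC,left)): drop {ball_in(b3,rmC)}, keep {ball_in(b1,rmC), free(right), robot_in(rmC)}, require {carry(b3,left), robot_in(rmC)}
    → {ball_in(b1,rmC), carry(b3,left), free(right), robot_in(rmC)}
  through step 2 (pick(b3,rmC,left)): drop {carry(b3,left)}, keep {ball_in(b1,rmC), free(right), robot_in(rmC)}, require {ball_in(b3,rmC), free(left), robot_in(rmC)}
    → {ball_in(b1,rmC), ball_in(b3,rmC), free(left), free(right), robot_in(rmC)}
  through step 1 (drop(b1,rmC,left)): drop {ball_in(b1,rmC), free(left)}, keep {ball_in(b3,rmC), free(right), robot_in(rmC)}, require {carry(b1,left), robot_in(rmC)}
    → {ball_in(b3,rmC), carry(b1,left), free(right), robot_in(rmC)}

== RESULT ==
["ball_in(b3,rmC)", "carry(b1,left)", "free(right)", "robot_in(rmC)"]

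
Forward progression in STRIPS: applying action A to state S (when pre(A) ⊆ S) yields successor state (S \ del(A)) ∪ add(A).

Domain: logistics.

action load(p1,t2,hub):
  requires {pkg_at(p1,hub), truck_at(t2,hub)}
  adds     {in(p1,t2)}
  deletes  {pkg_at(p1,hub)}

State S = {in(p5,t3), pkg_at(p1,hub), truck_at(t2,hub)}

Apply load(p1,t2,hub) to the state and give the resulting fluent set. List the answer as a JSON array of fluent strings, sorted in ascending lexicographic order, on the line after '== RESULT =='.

Progress:
  pre ⊆ S: {pkg_at(p1,hub), truck_at(t2,hub)} ⊆ S  — applicable
  S \ del = {in(p5,t3), truck_at(t2,hub)}
  ∪ add   = {in(p1,t2), in(p5,t3), truck_at(t2,hub)}

== RESULT ==
["in(p1,t2)", "in(p5,t3)", "truck_at(t2,hub)"]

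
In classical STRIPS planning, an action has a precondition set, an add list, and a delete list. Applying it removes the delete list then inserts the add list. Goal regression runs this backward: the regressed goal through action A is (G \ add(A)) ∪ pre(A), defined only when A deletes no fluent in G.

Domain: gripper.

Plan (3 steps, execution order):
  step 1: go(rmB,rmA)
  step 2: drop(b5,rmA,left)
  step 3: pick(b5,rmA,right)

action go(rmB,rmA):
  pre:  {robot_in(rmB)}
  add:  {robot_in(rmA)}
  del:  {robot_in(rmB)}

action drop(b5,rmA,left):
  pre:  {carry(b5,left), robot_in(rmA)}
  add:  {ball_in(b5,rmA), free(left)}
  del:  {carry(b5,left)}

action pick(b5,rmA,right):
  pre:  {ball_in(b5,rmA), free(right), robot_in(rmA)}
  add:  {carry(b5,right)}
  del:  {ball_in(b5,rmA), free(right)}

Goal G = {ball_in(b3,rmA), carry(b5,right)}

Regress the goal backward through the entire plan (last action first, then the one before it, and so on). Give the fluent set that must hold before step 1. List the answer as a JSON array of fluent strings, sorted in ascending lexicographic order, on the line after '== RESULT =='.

Work backward from the goal:
  through step 3 (pick(b5,rmA,right)): drop {carry(b5,right)}, keep {ball_in(b3,rmA)}, require {ball_in(b5,rmA), free(right), robot_in(rmA)}
    → {ball_in(b3,rmA), ball_in(b5,rmA), free(right), robot_in(rmA)}
  through step 2 (drop(b5,rmA,left)): drop {ball_in(b5,rmA)}, keep {ball_in(b3,rmA), free(right), robot_in(rmA)}, require {carry(b5,left), robot_in(rmA)}
    → {ball_in(b3,rmA), carry(b5,left), free(right), robot_in(rmA)}
  through step 1 (go(rmB,rmA)): drop {robot_in(rmA)}, keep {ball_in(b3,rmA), carry(b5,left), free(right)}, require {robot_in(rmB)}
    → {ball_in(b3,rmA), carry(b5,left), free(right), robot_in(rmB)}

== RESULT ==
["ball_in(b3,rmA)", "carry(b5,left)", "free(right)", "robot_in(rmB)"]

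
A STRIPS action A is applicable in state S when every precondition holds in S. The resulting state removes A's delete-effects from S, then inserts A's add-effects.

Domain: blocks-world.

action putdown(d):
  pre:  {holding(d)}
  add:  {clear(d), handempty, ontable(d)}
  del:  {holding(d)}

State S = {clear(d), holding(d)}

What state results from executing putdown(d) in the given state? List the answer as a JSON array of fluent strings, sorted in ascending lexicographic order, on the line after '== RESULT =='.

Progress:
  pre ⊆ S: {holding(d)} ⊆ S  — applicable
  S \ del = {clear(d)}
  ∪ add   = {clear(d), handempty, ontable(d)}

== RESULT ==
["clear(d)", "handempty", "ontable(d)"]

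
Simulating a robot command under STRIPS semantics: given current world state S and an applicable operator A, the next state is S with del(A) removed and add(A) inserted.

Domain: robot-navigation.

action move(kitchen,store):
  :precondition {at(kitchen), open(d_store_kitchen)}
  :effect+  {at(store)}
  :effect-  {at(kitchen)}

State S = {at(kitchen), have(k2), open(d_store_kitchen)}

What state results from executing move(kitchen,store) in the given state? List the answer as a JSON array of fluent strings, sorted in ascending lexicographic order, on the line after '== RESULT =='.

Compute (S \ del) ∪ add:
  pre ⊆ S: {at(kitchen), open(d_store_kitchen)} ⊆ S  — applicable
  S \ del = {have(k2), open(d_store_kitchen)}
  ∪ add   = {at(store), have(k2), open(d_store_kitchen)}

== RESULT ==
["at(store)", "have(k2)", "open(d_store_kitchen)"]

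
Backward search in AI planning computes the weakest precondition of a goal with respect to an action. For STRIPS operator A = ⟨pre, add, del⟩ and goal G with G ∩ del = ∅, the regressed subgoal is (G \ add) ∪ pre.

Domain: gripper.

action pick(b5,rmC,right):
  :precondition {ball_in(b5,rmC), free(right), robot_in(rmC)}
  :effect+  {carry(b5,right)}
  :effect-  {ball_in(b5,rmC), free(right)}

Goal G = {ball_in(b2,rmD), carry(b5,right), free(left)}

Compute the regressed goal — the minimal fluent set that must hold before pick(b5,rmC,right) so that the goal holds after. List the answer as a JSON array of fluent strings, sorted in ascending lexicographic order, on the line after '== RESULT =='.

Compute (G \ add) ∪ pre:
  G ∩ del = {}  (empty — regression defined)
  G \ add = {ball_in(b2,rmD), carry(b5,right), free(left)} \ {carry(b5,right)} = {ball_in(b2,rmD), free(left)}
  ∪ pre   = {ball_in(b2,rmD), free(left)} ∪ {ball_in(b5,rmC), free(right), robot_in(rmC)}
          = {ball_in(b2,rmD), ball_in(b5,rmC), free(left), free(right), robot_in(rmC)}

== RESULT ==
["ball_in(b2,rmD)", "ball_in(b5,rmC)", "free(left)", "free(right)", "robot_in(rmC)"]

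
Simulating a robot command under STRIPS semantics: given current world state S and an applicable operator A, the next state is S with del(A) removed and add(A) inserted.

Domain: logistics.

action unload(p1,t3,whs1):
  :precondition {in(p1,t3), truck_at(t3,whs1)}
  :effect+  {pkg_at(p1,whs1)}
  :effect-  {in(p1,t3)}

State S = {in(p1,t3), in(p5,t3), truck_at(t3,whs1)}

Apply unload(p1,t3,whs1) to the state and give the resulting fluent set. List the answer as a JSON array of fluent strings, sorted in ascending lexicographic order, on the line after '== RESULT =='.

Progress:
  pre ⊆ S: {in(p1,t3), truck_at(t3,whs1)} ⊆ S  — applicable
  S \ del = {in(p5,t3), truck_at(t3,whs1)}
  ∪ add   = {in(p5,t3), pkg_at(p1,whs1), truck_at(t3,whs1)}

== RESULT ==
["in(p5,t3)", "pkg_at(p1,whs1)", "truck_at(t3,whs1)"]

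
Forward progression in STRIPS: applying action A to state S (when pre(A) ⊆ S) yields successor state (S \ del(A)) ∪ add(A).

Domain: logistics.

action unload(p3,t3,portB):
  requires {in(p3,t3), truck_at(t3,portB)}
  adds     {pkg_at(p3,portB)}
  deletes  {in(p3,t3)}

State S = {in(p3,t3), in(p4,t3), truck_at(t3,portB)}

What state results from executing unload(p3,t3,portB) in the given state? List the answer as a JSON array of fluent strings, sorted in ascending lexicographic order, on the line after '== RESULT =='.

Progress:
  pre ⊆ S: {in(p3,t3), truck_at(t3,portB)} ⊆ S  — applicable
  S \ del = {in(p4,t3), truck_at(t3,portB)}
  ∪ add   = {in(p4,t3), pkg_at(p3,portB), truck_at(t3,portB)}

== RESULT ==
["in(p4,t3)", "pkg_at(p3,portB)", "truck_at(t3,portB)"]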